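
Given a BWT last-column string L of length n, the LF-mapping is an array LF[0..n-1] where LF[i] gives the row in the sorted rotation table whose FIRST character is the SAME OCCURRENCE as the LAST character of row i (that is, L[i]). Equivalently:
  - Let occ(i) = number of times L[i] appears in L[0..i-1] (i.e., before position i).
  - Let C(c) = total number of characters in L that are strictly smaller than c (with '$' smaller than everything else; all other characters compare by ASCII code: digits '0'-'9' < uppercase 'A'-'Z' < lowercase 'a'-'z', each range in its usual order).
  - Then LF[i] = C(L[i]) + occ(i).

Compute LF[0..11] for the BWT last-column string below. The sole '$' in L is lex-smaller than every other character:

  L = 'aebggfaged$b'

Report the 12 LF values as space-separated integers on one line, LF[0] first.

Answer: 1 6 3 9 10 8 2 11 7 5 0 4

Derivation:
Char counts: '$':1, 'a':2, 'b':2, 'd':1, 'e':2, 'f':1, 'g':3
C (first-col start): C('$')=0, C('a')=1, C('b')=3, C('d')=5, C('e')=6, C('f')=8, C('g')=9
L[0]='a': occ=0, LF[0]=C('a')+0=1+0=1
L[1]='e': occ=0, LF[1]=C('e')+0=6+0=6
L[2]='b': occ=0, LF[2]=C('b')+0=3+0=3
L[3]='g': occ=0, LF[3]=C('g')+0=9+0=9
L[4]='g': occ=1, LF[4]=C('g')+1=9+1=10
L[5]='f': occ=0, LF[5]=C('f')+0=8+0=8
L[6]='a': occ=1, LF[6]=C('a')+1=1+1=2
L[7]='g': occ=2, LF[7]=C('g')+2=9+2=11
L[8]='e': occ=1, LF[8]=C('e')+1=6+1=7
L[9]='d': occ=0, LF[9]=C('d')+0=5+0=5
L[10]='$': occ=0, LF[10]=C('$')+0=0+0=0
L[11]='b': occ=1, LF[11]=C('b')+1=3+1=4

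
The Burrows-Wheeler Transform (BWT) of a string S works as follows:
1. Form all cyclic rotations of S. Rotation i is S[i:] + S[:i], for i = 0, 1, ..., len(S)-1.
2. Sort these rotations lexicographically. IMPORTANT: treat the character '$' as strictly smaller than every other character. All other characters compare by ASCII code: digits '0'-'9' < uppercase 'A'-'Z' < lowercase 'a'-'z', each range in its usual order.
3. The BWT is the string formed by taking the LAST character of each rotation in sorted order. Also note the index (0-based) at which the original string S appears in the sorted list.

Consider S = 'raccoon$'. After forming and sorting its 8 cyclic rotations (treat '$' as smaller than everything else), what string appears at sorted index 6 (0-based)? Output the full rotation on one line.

All 8 rotations (rotation i = S[i:]+S[:i]):
  rot[0] = raccoon$
  rot[1] = accoon$r
  rot[2] = ccoon$ra
  rot[3] = coon$rac
  rot[4] = oon$racc
  rot[5] = on$racco
  rot[6] = n$raccoo
  rot[7] = $raccoon
Sorted (with $ < everything):
  sorted[0] = $raccoon
  sorted[1] = accoon$r
  sorted[2] = ccoon$ra
  sorted[3] = coon$rac
  sorted[4] = n$raccoo
  sorted[5] = on$racco
  sorted[6] = oon$racc
  sorted[7] = raccoon$
sorted[6] = oon$racc

Answer: oon$racc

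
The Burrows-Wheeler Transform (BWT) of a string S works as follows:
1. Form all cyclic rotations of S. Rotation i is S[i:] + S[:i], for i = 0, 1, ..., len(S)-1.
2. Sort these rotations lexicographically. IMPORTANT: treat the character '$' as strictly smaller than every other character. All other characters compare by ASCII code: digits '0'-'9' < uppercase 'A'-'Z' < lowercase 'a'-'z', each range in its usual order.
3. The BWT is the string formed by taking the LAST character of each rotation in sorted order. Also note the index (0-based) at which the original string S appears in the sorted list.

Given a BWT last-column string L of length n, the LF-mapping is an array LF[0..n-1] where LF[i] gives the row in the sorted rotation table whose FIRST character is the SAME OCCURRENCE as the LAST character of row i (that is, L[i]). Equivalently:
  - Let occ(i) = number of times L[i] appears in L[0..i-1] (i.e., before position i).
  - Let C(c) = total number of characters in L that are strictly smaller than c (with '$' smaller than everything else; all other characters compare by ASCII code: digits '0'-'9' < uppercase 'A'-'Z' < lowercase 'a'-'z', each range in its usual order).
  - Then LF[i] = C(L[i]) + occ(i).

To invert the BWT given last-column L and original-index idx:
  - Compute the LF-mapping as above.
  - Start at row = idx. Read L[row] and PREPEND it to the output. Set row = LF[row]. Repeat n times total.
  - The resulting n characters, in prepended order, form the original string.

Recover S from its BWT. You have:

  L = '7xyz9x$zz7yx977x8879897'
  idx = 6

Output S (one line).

Answer: 7z8xx7y78z79z8x99y97x7$

Derivation:
LF mapping: 1 14 18 20 10 15 0 21 22 2 19 16 11 3 4 17 7 8 5 12 9 13 6
Walk LF starting at row 6, prepending L[row]:
  step 1: row=6, L[6]='$', prepend. Next row=LF[6]=0
  step 2: row=0, L[0]='7', prepend. Next row=LF[0]=1
  step 3: row=1, L[1]='x', prepend. Next row=LF[1]=14
  step 4: row=14, L[14]='7', prepend. Next row=LF[14]=4
  step 5: row=4, L[4]='9', prepend. Next row=LF[4]=10
  step 6: row=10, L[10]='y', prepend. Next row=LF[10]=19
  step 7: row=19, L[19]='9', prepend. Next row=LF[19]=12
  step 8: row=12, L[12]='9', prepend. Next row=LF[12]=11
  step 9: row=11, L[11]='x', prepend. Next row=LF[11]=16
  step 10: row=16, L[16]='8', prepend. Next row=LF[16]=7
  step 11: row=7, L[7]='z', prepend. Next row=LF[7]=21
  step 12: row=21, L[21]='9', prepend. Next row=LF[21]=13
  step 13: row=13, L[13]='7', prepend. Next row=LF[13]=3
  step 14: row=3, L[3]='z', prepend. Next row=LF[3]=20
  step 15: row=20, L[20]='8', prepend. Next row=LF[20]=9
  step 16: row=9, L[9]='7', prepend. Next row=LF[9]=2
  step 17: row=2, L[2]='y', prepend. Next row=LF[2]=18
  step 18: row=18, L[18]='7', prepend. Next row=LF[18]=5
  step 19: row=5, L[5]='x', prepend. Next row=LF[5]=15
  step 20: row=15, L[15]='x', prepend. Next row=LF[15]=17
  step 21: row=17, L[17]='8', prepend. Next row=LF[17]=8
  step 22: row=8, L[8]='z', prepend. Next row=LF[8]=22
  step 23: row=22, L[22]='7', prepend. Next row=LF[22]=6
Reversed output: 7z8xx7y78z79z8x99y97x7$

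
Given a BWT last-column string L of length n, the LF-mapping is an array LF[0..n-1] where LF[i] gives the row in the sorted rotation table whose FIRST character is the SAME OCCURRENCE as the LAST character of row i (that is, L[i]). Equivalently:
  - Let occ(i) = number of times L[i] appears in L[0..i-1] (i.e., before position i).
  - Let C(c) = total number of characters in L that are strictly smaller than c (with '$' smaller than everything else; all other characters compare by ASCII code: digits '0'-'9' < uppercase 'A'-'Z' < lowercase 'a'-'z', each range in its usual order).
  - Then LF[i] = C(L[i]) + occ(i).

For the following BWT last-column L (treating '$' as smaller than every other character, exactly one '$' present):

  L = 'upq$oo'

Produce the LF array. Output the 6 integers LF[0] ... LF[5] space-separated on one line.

Answer: 5 3 4 0 1 2

Derivation:
Char counts: '$':1, 'o':2, 'p':1, 'q':1, 'u':1
C (first-col start): C('$')=0, C('o')=1, C('p')=3, C('q')=4, C('u')=5
L[0]='u': occ=0, LF[0]=C('u')+0=5+0=5
L[1]='p': occ=0, LF[1]=C('p')+0=3+0=3
L[2]='q': occ=0, LF[2]=C('q')+0=4+0=4
L[3]='$': occ=0, LF[3]=C('$')+0=0+0=0
L[4]='o': occ=0, LF[4]=C('o')+0=1+0=1
L[5]='o': occ=1, LF[5]=C('o')+1=1+1=2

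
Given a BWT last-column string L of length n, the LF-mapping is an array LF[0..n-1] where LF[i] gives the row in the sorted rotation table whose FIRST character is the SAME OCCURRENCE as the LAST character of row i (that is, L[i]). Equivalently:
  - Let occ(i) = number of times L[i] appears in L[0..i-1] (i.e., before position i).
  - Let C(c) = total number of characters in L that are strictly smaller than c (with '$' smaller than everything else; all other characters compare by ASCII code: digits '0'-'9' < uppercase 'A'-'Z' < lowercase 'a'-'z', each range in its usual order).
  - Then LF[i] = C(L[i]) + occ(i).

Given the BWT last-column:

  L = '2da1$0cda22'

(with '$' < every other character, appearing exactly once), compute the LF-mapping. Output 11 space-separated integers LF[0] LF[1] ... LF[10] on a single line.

Answer: 3 9 6 2 0 1 8 10 7 4 5

Derivation:
Char counts: '$':1, '0':1, '1':1, '2':3, 'a':2, 'c':1, 'd':2
C (first-col start): C('$')=0, C('0')=1, C('1')=2, C('2')=3, C('a')=6, C('c')=8, C('d')=9
L[0]='2': occ=0, LF[0]=C('2')+0=3+0=3
L[1]='d': occ=0, LF[1]=C('d')+0=9+0=9
L[2]='a': occ=0, LF[2]=C('a')+0=6+0=6
L[3]='1': occ=0, LF[3]=C('1')+0=2+0=2
L[4]='$': occ=0, LF[4]=C('$')+0=0+0=0
L[5]='0': occ=0, LF[5]=C('0')+0=1+0=1
L[6]='c': occ=0, LF[6]=C('c')+0=8+0=8
L[7]='d': occ=1, LF[7]=C('d')+1=9+1=10
L[8]='a': occ=1, LF[8]=C('a')+1=6+1=7
L[9]='2': occ=1, LF[9]=C('2')+1=3+1=4
L[10]='2': occ=2, LF[10]=C('2')+2=3+2=5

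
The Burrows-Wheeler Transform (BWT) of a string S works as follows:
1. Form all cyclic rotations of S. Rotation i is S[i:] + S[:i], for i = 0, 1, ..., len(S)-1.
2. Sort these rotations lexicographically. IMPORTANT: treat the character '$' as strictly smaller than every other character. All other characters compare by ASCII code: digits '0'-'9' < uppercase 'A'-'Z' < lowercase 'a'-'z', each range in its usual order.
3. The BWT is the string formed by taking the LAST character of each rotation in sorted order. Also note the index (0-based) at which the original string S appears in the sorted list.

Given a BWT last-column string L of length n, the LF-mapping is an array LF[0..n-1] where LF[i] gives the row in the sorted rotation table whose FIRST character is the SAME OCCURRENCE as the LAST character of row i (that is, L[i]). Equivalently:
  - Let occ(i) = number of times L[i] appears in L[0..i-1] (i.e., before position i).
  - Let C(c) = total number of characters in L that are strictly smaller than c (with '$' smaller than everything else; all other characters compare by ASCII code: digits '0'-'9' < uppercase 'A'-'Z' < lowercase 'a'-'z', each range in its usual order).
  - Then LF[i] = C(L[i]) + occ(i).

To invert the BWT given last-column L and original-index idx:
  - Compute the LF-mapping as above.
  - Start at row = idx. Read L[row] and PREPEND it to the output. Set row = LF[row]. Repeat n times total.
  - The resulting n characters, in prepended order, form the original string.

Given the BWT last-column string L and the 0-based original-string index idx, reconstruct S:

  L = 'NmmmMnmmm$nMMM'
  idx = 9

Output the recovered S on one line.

Answer: mmMMnmmMmmMnN$

Derivation:
LF mapping: 5 6 7 8 1 12 9 10 11 0 13 2 3 4
Walk LF starting at row 9, prepending L[row]:
  step 1: row=9, L[9]='$', prepend. Next row=LF[9]=0
  step 2: row=0, L[0]='N', prepend. Next row=LF[0]=5
  step 3: row=5, L[5]='n', prepend. Next row=LF[5]=12
  step 4: row=12, L[12]='M', prepend. Next row=LF[12]=3
  step 5: row=3, L[3]='m', prepend. Next row=LF[3]=8
  step 6: row=8, L[8]='m', prepend. Next row=LF[8]=11
  step 7: row=11, L[11]='M', prepend. Next row=LF[11]=2
  step 8: row=2, L[2]='m', prepend. Next row=LF[2]=7
  step 9: row=7, L[7]='m', prepend. Next row=LF[7]=10
  step 10: row=10, L[10]='n', prepend. Next row=LF[10]=13
  step 11: row=13, L[13]='M', prepend. Next row=LF[13]=4
  step 12: row=4, L[4]='M', prepend. Next row=LF[4]=1
  step 13: row=1, L[1]='m', prepend. Next row=LF[1]=6
  step 14: row=6, L[6]='m', prepend. Next row=LF[6]=9
Reversed output: mmMMnmmMmmMnN$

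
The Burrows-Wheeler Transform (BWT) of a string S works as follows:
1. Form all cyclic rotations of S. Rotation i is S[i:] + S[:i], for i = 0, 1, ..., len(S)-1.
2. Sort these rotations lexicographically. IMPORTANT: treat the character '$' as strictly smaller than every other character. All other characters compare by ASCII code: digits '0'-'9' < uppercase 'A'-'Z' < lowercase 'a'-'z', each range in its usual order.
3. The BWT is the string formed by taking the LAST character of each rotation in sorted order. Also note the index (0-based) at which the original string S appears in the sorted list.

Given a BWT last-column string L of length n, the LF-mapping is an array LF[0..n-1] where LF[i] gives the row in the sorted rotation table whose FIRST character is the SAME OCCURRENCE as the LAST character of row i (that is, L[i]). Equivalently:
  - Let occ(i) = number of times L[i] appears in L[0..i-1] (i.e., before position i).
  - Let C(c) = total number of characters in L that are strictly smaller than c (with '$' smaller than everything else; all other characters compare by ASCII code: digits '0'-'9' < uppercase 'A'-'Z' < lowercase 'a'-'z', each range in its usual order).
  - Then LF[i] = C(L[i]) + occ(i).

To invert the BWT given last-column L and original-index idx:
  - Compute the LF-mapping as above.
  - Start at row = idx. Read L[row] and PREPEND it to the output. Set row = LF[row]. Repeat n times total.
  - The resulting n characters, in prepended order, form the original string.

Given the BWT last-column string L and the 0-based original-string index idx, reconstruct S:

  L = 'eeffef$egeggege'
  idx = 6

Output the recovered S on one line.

LF mapping: 1 2 8 9 3 10 0 4 11 5 12 13 6 14 7
Walk LF starting at row 6, prepending L[row]:
  step 1: row=6, L[6]='$', prepend. Next row=LF[6]=0
  step 2: row=0, L[0]='e', prepend. Next row=LF[0]=1
  step 3: row=1, L[1]='e', prepend. Next row=LF[1]=2
  step 4: row=2, L[2]='f', prepend. Next row=LF[2]=8
  step 5: row=8, L[8]='g', prepend. Next row=LF[8]=11
  step 6: row=11, L[11]='g', prepend. Next row=LF[11]=13
  step 7: row=13, L[13]='g', prepend. Next row=LF[13]=14
  step 8: row=14, L[14]='e', prepend. Next row=LF[14]=7
  step 9: row=7, L[7]='e', prepend. Next row=LF[7]=4
  step 10: row=4, L[4]='e', prepend. Next row=LF[4]=3
  step 11: row=3, L[3]='f', prepend. Next row=LF[3]=9
  step 12: row=9, L[9]='e', prepend. Next row=LF[9]=5
  step 13: row=5, L[5]='f', prepend. Next row=LF[5]=10
  step 14: row=10, L[10]='g', prepend. Next row=LF[10]=12
  step 15: row=12, L[12]='e', prepend. Next row=LF[12]=6
Reversed output: egfefeeegggfee$

Answer: egfefeeegggfee$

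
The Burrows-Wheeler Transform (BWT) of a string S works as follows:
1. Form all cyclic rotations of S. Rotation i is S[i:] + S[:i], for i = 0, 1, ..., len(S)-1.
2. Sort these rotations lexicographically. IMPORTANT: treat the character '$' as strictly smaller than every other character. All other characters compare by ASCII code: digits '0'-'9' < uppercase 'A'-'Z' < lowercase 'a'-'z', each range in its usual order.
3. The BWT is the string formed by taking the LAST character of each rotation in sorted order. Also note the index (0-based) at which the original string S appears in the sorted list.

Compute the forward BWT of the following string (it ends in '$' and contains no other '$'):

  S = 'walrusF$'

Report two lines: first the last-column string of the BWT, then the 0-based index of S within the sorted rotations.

Answer: Fswalur$
7

Derivation:
All 8 rotations (rotation i = S[i:]+S[:i]):
  rot[0] = walrusF$
  rot[1] = alrusF$w
  rot[2] = lrusF$wa
  rot[3] = rusF$wal
  rot[4] = usF$walr
  rot[5] = sF$walru
  rot[6] = F$walrus
  rot[7] = $walrusF
Sorted (with $ < everything):
  sorted[0] = $walrusF  (last char: 'F')
  sorted[1] = F$walrus  (last char: 's')
  sorted[2] = alrusF$w  (last char: 'w')
  sorted[3] = lrusF$wa  (last char: 'a')
  sorted[4] = rusF$wal  (last char: 'l')
  sorted[5] = sF$walru  (last char: 'u')
  sorted[6] = usF$walr  (last char: 'r')
  sorted[7] = walrusF$  (last char: '$')
Last column: Fswalur$
Original string S is at sorted index 7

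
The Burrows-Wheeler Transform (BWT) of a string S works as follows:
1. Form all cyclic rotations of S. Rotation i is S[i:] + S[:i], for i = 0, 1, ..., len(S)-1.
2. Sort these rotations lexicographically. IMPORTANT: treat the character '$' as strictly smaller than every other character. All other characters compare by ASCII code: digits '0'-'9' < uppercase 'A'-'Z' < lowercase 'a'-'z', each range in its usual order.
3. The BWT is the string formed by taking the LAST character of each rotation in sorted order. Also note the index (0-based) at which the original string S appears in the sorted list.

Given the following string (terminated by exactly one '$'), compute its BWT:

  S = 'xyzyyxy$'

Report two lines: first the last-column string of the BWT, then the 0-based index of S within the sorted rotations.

All 8 rotations (rotation i = S[i:]+S[:i]):
  rot[0] = xyzyyxy$
  rot[1] = yzyyxy$x
  rot[2] = zyyxy$xy
  rot[3] = yyxy$xyz
  rot[4] = yxy$xyzy
  rot[5] = xy$xyzyy
  rot[6] = y$xyzyyx
  rot[7] = $xyzyyxy
Sorted (with $ < everything):
  sorted[0] = $xyzyyxy  (last char: 'y')
  sorted[1] = xy$xyzyy  (last char: 'y')
  sorted[2] = xyzyyxy$  (last char: '$')
  sorted[3] = y$xyzyyx  (last char: 'x')
  sorted[4] = yxy$xyzy  (last char: 'y')
  sorted[5] = yyxy$xyz  (last char: 'z')
  sorted[6] = yzyyxy$x  (last char: 'x')
  sorted[7] = zyyxy$xy  (last char: 'y')
Last column: yy$xyzxy
Original string S is at sorted index 2

Answer: yy$xyzxy
2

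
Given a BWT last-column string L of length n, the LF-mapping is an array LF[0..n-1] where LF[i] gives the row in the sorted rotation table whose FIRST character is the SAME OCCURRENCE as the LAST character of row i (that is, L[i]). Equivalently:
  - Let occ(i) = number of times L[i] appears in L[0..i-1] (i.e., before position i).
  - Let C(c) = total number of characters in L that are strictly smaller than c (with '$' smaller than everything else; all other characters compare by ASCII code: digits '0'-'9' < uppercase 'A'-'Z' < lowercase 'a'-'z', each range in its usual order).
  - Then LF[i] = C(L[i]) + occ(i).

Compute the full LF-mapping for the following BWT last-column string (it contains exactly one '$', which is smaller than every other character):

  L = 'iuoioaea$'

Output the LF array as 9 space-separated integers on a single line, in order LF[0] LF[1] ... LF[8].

Char counts: '$':1, 'a':2, 'e':1, 'i':2, 'o':2, 'u':1
C (first-col start): C('$')=0, C('a')=1, C('e')=3, C('i')=4, C('o')=6, C('u')=8
L[0]='i': occ=0, LF[0]=C('i')+0=4+0=4
L[1]='u': occ=0, LF[1]=C('u')+0=8+0=8
L[2]='o': occ=0, LF[2]=C('o')+0=6+0=6
L[3]='i': occ=1, LF[3]=C('i')+1=4+1=5
L[4]='o': occ=1, LF[4]=C('o')+1=6+1=7
L[5]='a': occ=0, LF[5]=C('a')+0=1+0=1
L[6]='e': occ=0, LF[6]=C('e')+0=3+0=3
L[7]='a': occ=1, LF[7]=C('a')+1=1+1=2
L[8]='$': occ=0, LF[8]=C('$')+0=0+0=0

Answer: 4 8 6 5 7 1 3 2 0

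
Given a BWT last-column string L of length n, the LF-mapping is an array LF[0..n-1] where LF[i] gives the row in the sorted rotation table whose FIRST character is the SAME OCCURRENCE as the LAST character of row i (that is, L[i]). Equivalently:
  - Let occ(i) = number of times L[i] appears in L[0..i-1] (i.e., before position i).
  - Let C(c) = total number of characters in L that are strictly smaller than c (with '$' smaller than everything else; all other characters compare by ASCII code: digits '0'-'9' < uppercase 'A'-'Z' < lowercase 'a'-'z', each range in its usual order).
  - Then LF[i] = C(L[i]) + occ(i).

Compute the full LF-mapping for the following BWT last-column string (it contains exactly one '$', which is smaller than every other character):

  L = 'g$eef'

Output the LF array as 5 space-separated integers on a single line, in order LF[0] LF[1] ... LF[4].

Answer: 4 0 1 2 3

Derivation:
Char counts: '$':1, 'e':2, 'f':1, 'g':1
C (first-col start): C('$')=0, C('e')=1, C('f')=3, C('g')=4
L[0]='g': occ=0, LF[0]=C('g')+0=4+0=4
L[1]='$': occ=0, LF[1]=C('$')+0=0+0=0
L[2]='e': occ=0, LF[2]=C('e')+0=1+0=1
L[3]='e': occ=1, LF[3]=C('e')+1=1+1=2
L[4]='f': occ=0, LF[4]=C('f')+0=3+0=3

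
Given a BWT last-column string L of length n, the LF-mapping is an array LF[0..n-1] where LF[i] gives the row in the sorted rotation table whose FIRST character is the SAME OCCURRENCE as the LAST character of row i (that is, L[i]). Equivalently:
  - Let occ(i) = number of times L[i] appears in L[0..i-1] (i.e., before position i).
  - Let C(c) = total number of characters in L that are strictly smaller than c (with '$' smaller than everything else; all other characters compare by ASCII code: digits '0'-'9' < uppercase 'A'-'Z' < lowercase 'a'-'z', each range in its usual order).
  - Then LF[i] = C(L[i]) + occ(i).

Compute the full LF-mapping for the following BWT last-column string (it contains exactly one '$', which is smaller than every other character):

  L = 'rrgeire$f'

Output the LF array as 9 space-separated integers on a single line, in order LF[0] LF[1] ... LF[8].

Answer: 6 7 4 1 5 8 2 0 3

Derivation:
Char counts: '$':1, 'e':2, 'f':1, 'g':1, 'i':1, 'r':3
C (first-col start): C('$')=0, C('e')=1, C('f')=3, C('g')=4, C('i')=5, C('r')=6
L[0]='r': occ=0, LF[0]=C('r')+0=6+0=6
L[1]='r': occ=1, LF[1]=C('r')+1=6+1=7
L[2]='g': occ=0, LF[2]=C('g')+0=4+0=4
L[3]='e': occ=0, LF[3]=C('e')+0=1+0=1
L[4]='i': occ=0, LF[4]=C('i')+0=5+0=5
L[5]='r': occ=2, LF[5]=C('r')+2=6+2=8
L[6]='e': occ=1, LF[6]=C('e')+1=1+1=2
L[7]='$': occ=0, LF[7]=C('$')+0=0+0=0
L[8]='f': occ=0, LF[8]=C('f')+0=3+0=3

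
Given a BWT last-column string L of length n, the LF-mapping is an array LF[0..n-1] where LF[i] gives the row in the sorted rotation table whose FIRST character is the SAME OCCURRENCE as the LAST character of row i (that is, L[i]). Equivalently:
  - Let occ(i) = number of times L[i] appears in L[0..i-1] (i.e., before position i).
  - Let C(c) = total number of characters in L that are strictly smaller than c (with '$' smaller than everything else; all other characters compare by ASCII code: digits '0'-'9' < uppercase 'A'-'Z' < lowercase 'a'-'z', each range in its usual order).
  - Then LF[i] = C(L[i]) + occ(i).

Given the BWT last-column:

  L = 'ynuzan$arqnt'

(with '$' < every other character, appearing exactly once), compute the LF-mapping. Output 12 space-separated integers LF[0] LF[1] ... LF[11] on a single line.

Answer: 10 3 9 11 1 4 0 2 7 6 5 8

Derivation:
Char counts: '$':1, 'a':2, 'n':3, 'q':1, 'r':1, 't':1, 'u':1, 'y':1, 'z':1
C (first-col start): C('$')=0, C('a')=1, C('n')=3, C('q')=6, C('r')=7, C('t')=8, C('u')=9, C('y')=10, C('z')=11
L[0]='y': occ=0, LF[0]=C('y')+0=10+0=10
L[1]='n': occ=0, LF[1]=C('n')+0=3+0=3
L[2]='u': occ=0, LF[2]=C('u')+0=9+0=9
L[3]='z': occ=0, LF[3]=C('z')+0=11+0=11
L[4]='a': occ=0, LF[4]=C('a')+0=1+0=1
L[5]='n': occ=1, LF[5]=C('n')+1=3+1=4
L[6]='$': occ=0, LF[6]=C('$')+0=0+0=0
L[7]='a': occ=1, LF[7]=C('a')+1=1+1=2
L[8]='r': occ=0, LF[8]=C('r')+0=7+0=7
L[9]='q': occ=0, LF[9]=C('q')+0=6+0=6
L[10]='n': occ=2, LF[10]=C('n')+2=3+2=5
L[11]='t': occ=0, LF[11]=C('t')+0=8+0=8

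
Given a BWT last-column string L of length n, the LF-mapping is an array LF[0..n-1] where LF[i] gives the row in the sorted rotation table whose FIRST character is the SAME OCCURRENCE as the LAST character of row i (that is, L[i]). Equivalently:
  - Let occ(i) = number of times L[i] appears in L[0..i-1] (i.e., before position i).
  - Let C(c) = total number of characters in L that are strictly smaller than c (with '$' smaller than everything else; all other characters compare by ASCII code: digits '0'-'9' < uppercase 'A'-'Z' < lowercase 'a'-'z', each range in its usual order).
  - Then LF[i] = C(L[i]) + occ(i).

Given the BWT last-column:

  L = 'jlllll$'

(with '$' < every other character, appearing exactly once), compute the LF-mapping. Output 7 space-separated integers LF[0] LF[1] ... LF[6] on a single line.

Char counts: '$':1, 'j':1, 'l':5
C (first-col start): C('$')=0, C('j')=1, C('l')=2
L[0]='j': occ=0, LF[0]=C('j')+0=1+0=1
L[1]='l': occ=0, LF[1]=C('l')+0=2+0=2
L[2]='l': occ=1, LF[2]=C('l')+1=2+1=3
L[3]='l': occ=2, LF[3]=C('l')+2=2+2=4
L[4]='l': occ=3, LF[4]=C('l')+3=2+3=5
L[5]='l': occ=4, LF[5]=C('l')+4=2+4=6
L[6]='$': occ=0, LF[6]=C('$')+0=0+0=0

Answer: 1 2 3 4 5 6 0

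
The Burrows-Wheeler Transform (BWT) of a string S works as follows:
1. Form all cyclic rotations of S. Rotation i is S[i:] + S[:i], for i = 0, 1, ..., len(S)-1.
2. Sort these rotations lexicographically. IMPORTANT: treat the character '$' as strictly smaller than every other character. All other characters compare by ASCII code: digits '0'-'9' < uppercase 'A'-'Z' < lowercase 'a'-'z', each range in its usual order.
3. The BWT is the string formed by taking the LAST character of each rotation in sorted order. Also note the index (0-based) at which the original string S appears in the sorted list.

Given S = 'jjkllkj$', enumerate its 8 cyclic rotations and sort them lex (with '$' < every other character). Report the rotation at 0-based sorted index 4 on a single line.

All 8 rotations (rotation i = S[i:]+S[:i]):
  rot[0] = jjkllkj$
  rot[1] = jkllkj$j
  rot[2] = kllkj$jj
  rot[3] = llkj$jjk
  rot[4] = lkj$jjkl
  rot[5] = kj$jjkll
  rot[6] = j$jjkllk
  rot[7] = $jjkllkj
Sorted (with $ < everything):
  sorted[0] = $jjkllkj
  sorted[1] = j$jjkllk
  sorted[2] = jjkllkj$
  sorted[3] = jkllkj$j
  sorted[4] = kj$jjkll
  sorted[5] = kllkj$jj
  sorted[6] = lkj$jjkl
  sorted[7] = llkj$jjk
sorted[4] = kj$jjkll

Answer: kj$jjkll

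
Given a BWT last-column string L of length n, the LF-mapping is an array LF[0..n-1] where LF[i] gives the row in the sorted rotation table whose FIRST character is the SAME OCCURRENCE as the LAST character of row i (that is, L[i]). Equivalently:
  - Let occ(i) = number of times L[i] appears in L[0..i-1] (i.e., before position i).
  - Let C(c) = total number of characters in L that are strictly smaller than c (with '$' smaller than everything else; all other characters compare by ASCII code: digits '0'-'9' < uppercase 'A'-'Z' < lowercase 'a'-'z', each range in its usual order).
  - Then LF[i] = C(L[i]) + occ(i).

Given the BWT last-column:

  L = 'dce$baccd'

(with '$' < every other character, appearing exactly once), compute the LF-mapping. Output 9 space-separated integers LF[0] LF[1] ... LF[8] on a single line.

Char counts: '$':1, 'a':1, 'b':1, 'c':3, 'd':2, 'e':1
C (first-col start): C('$')=0, C('a')=1, C('b')=2, C('c')=3, C('d')=6, C('e')=8
L[0]='d': occ=0, LF[0]=C('d')+0=6+0=6
L[1]='c': occ=0, LF[1]=C('c')+0=3+0=3
L[2]='e': occ=0, LF[2]=C('e')+0=8+0=8
L[3]='$': occ=0, LF[3]=C('$')+0=0+0=0
L[4]='b': occ=0, LF[4]=C('b')+0=2+0=2
L[5]='a': occ=0, LF[5]=C('a')+0=1+0=1
L[6]='c': occ=1, LF[6]=C('c')+1=3+1=4
L[7]='c': occ=2, LF[7]=C('c')+2=3+2=5
L[8]='d': occ=1, LF[8]=C('d')+1=6+1=7

Answer: 6 3 8 0 2 1 4 5 7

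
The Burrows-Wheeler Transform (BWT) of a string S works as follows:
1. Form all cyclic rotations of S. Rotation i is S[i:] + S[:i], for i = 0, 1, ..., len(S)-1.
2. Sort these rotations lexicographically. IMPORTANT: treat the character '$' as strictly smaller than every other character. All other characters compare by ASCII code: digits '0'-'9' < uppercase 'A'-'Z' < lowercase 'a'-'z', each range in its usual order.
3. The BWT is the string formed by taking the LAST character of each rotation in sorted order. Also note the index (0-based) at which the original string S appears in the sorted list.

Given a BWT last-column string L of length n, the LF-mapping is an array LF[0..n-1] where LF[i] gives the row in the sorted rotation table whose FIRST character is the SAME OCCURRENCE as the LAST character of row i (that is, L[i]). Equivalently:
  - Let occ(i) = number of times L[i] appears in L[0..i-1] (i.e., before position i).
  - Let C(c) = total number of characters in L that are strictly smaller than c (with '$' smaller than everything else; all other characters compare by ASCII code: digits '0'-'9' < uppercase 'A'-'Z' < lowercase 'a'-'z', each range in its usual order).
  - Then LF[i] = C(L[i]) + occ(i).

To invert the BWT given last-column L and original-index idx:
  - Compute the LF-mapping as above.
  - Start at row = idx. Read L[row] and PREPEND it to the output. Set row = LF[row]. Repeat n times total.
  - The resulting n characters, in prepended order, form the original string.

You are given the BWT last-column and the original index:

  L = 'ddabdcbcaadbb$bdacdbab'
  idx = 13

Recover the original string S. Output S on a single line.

Answer: cadcdaabbdbcbbabbddad$

Derivation:
LF mapping: 16 17 1 6 18 13 7 14 2 3 19 8 9 0 10 20 4 15 21 11 5 12
Walk LF starting at row 13, prepending L[row]:
  step 1: row=13, L[13]='$', prepend. Next row=LF[13]=0
  step 2: row=0, L[0]='d', prepend. Next row=LF[0]=16
  step 3: row=16, L[16]='a', prepend. Next row=LF[16]=4
  step 4: row=4, L[4]='d', prepend. Next row=LF[4]=18
  step 5: row=18, L[18]='d', prepend. Next row=LF[18]=21
  step 6: row=21, L[21]='b', prepend. Next row=LF[21]=12
  step 7: row=12, L[12]='b', prepend. Next row=LF[12]=9
  step 8: row=9, L[9]='a', prepend. Next row=LF[9]=3
  step 9: row=3, L[3]='b', prepend. Next row=LF[3]=6
  step 10: row=6, L[6]='b', prepend. Next row=LF[6]=7
  step 11: row=7, L[7]='c', prepend. Next row=LF[7]=14
  step 12: row=14, L[14]='b', prepend. Next row=LF[14]=10
  step 13: row=10, L[10]='d', prepend. Next row=LF[10]=19
  step 14: row=19, L[19]='b', prepend. Next row=LF[19]=11
  step 15: row=11, L[11]='b', prepend. Next row=LF[11]=8
  step 16: row=8, L[8]='a', prepend. Next row=LF[8]=2
  step 17: row=2, L[2]='a', prepend. Next row=LF[2]=1
  step 18: row=1, L[1]='d', prepend. Next row=LF[1]=17
  step 19: row=17, L[17]='c', prepend. Next row=LF[17]=15
  step 20: row=15, L[15]='d', prepend. Next row=LF[15]=20
  step 21: row=20, L[20]='a', prepend. Next row=LF[20]=5
  step 22: row=5, L[5]='c', prepend. Next row=LF[5]=13
Reversed output: cadcdaabbdbcbbabbddad$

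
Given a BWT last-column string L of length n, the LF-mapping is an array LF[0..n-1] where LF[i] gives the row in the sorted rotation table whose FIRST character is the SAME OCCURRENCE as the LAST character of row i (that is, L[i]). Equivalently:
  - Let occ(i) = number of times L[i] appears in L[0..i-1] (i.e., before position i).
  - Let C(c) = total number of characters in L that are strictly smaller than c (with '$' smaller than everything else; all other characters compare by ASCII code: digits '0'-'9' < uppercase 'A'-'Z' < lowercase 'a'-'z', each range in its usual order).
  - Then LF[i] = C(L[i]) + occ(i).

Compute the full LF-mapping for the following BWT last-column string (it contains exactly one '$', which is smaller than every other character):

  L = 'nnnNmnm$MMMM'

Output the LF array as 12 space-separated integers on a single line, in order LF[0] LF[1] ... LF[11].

Answer: 8 9 10 5 6 11 7 0 1 2 3 4

Derivation:
Char counts: '$':1, 'M':4, 'N':1, 'm':2, 'n':4
C (first-col start): C('$')=0, C('M')=1, C('N')=5, C('m')=6, C('n')=8
L[0]='n': occ=0, LF[0]=C('n')+0=8+0=8
L[1]='n': occ=1, LF[1]=C('n')+1=8+1=9
L[2]='n': occ=2, LF[2]=C('n')+2=8+2=10
L[3]='N': occ=0, LF[3]=C('N')+0=5+0=5
L[4]='m': occ=0, LF[4]=C('m')+0=6+0=6
L[5]='n': occ=3, LF[5]=C('n')+3=8+3=11
L[6]='m': occ=1, LF[6]=C('m')+1=6+1=7
L[7]='$': occ=0, LF[7]=C('$')+0=0+0=0
L[8]='M': occ=0, LF[8]=C('M')+0=1+0=1
L[9]='M': occ=1, LF[9]=C('M')+1=1+1=2
L[10]='M': occ=2, LF[10]=C('M')+2=1+2=3
L[11]='M': occ=3, LF[11]=C('M')+3=1+3=4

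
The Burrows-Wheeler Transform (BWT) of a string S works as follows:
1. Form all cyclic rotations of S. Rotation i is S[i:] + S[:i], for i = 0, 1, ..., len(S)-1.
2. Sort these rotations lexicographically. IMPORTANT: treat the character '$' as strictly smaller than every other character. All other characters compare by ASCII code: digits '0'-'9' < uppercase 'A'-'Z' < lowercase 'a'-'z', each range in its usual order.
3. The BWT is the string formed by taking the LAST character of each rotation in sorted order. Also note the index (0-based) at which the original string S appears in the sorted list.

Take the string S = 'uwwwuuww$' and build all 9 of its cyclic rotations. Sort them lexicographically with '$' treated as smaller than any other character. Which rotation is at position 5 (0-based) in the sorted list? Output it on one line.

Answer: wuuww$uww

Derivation:
All 9 rotations (rotation i = S[i:]+S[:i]):
  rot[0] = uwwwuuww$
  rot[1] = wwwuuww$u
  rot[2] = wwuuww$uw
  rot[3] = wuuww$uww
  rot[4] = uuww$uwww
  rot[5] = uww$uwwwu
  rot[6] = ww$uwwwuu
  rot[7] = w$uwwwuuw
  rot[8] = $uwwwuuww
Sorted (with $ < everything):
  sorted[0] = $uwwwuuww
  sorted[1] = uuww$uwww
  sorted[2] = uww$uwwwu
  sorted[3] = uwwwuuww$
  sorted[4] = w$uwwwuuw
  sorted[5] = wuuww$uww
  sorted[6] = ww$uwwwuu
  sorted[7] = wwuuww$uw
  sorted[8] = wwwuuww$u
sorted[5] = wuuww$uww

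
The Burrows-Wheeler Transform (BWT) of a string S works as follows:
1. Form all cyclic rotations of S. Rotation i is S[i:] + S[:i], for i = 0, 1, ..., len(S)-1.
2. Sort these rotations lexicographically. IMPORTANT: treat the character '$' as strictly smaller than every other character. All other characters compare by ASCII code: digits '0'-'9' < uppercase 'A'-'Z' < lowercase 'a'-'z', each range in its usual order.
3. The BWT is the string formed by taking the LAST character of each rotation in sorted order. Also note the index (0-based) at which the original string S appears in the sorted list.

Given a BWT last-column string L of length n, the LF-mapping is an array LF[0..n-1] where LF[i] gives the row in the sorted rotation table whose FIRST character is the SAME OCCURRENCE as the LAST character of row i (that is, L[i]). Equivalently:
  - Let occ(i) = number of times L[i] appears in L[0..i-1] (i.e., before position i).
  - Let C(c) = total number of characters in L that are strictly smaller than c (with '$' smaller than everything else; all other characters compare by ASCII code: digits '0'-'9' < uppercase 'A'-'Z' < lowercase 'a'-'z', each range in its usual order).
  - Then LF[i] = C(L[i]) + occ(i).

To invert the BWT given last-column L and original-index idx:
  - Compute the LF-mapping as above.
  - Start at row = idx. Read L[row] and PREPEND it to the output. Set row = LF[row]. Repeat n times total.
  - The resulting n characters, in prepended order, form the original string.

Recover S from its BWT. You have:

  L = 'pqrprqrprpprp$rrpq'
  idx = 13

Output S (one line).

LF mapping: 1 8 11 2 12 9 13 3 14 4 5 15 6 0 16 17 7 10
Walk LF starting at row 13, prepending L[row]:
  step 1: row=13, L[13]='$', prepend. Next row=LF[13]=0
  step 2: row=0, L[0]='p', prepend. Next row=LF[0]=1
  step 3: row=1, L[1]='q', prepend. Next row=LF[1]=8
  step 4: row=8, L[8]='r', prepend. Next row=LF[8]=14
  step 5: row=14, L[14]='r', prepend. Next row=LF[14]=16
  step 6: row=16, L[16]='p', prepend. Next row=LF[16]=7
  step 7: row=7, L[7]='p', prepend. Next row=LF[7]=3
  step 8: row=3, L[3]='p', prepend. Next row=LF[3]=2
  step 9: row=2, L[2]='r', prepend. Next row=LF[2]=11
  step 10: row=11, L[11]='r', prepend. Next row=LF[11]=15
  step 11: row=15, L[15]='r', prepend. Next row=LF[15]=17
  step 12: row=17, L[17]='q', prepend. Next row=LF[17]=10
  step 13: row=10, L[10]='p', prepend. Next row=LF[10]=5
  step 14: row=5, L[5]='q', prepend. Next row=LF[5]=9
  step 15: row=9, L[9]='p', prepend. Next row=LF[9]=4
  step 16: row=4, L[4]='r', prepend. Next row=LF[4]=12
  step 17: row=12, L[12]='p', prepend. Next row=LF[12]=6
  step 18: row=6, L[6]='r', prepend. Next row=LF[6]=13
Reversed output: rprpqpqrrrppprrqp$

Answer: rprpqpqrrrppprrqp$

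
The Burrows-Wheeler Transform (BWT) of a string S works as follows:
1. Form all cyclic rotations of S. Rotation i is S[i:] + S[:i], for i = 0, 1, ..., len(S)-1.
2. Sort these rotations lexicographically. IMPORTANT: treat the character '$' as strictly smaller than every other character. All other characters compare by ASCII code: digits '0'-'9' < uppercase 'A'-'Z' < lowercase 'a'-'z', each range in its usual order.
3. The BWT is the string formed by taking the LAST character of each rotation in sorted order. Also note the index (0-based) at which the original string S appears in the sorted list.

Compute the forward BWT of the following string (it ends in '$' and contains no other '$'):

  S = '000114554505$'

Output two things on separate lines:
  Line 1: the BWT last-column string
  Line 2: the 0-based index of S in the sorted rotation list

All 13 rotations (rotation i = S[i:]+S[:i]):
  rot[0] = 000114554505$
  rot[1] = 00114554505$0
  rot[2] = 0114554505$00
  rot[3] = 114554505$000
  rot[4] = 14554505$0001
  rot[5] = 4554505$00011
  rot[6] = 554505$000114
  rot[7] = 54505$0001145
  rot[8] = 4505$00011455
  rot[9] = 505$000114554
  rot[10] = 05$0001145545
  rot[11] = 5$00011455450
  rot[12] = $000114554505
Sorted (with $ < everything):
  sorted[0] = $000114554505  (last char: '5')
  sorted[1] = 000114554505$  (last char: '$')
  sorted[2] = 00114554505$0  (last char: '0')
  sorted[3] = 0114554505$00  (last char: '0')
  sorted[4] = 05$0001145545  (last char: '5')
  sorted[5] = 114554505$000  (last char: '0')
  sorted[6] = 14554505$0001  (last char: '1')
  sorted[7] = 4505$00011455  (last char: '5')
  sorted[8] = 4554505$00011  (last char: '1')
  sorted[9] = 5$00011455450  (last char: '0')
  sorted[10] = 505$000114554  (last char: '4')
  sorted[11] = 54505$0001145  (last char: '5')
  sorted[12] = 554505$000114  (last char: '4')
Last column: 5$00501510454
Original string S is at sorted index 1

Answer: 5$00501510454
1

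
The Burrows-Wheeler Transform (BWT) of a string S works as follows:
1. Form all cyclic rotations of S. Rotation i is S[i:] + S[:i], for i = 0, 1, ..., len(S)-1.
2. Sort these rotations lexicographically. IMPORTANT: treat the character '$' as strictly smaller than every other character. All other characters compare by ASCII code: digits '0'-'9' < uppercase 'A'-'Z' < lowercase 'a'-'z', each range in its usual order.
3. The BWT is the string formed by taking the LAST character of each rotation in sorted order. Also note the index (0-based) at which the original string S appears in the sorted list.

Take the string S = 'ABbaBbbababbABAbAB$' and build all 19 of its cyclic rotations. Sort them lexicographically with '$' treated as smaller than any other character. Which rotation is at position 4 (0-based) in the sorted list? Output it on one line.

All 19 rotations (rotation i = S[i:]+S[:i]):
  rot[0] = ABbaBbbababbABAbAB$
  rot[1] = BbaBbbababbABAbAB$A
  rot[2] = baBbbababbABAbAB$AB
  rot[3] = aBbbababbABAbAB$ABb
  rot[4] = BbbababbABAbAB$ABba
  rot[5] = bbababbABAbAB$ABbaB
  rot[6] = bababbABAbAB$ABbaBb
  rot[7] = ababbABAbAB$ABbaBbb
  rot[8] = babbABAbAB$ABbaBbba
  rot[9] = abbABAbAB$ABbaBbbab
  rot[10] = bbABAbAB$ABbaBbbaba
  rot[11] = bABAbAB$ABbaBbbabab
  rot[12] = ABAbAB$ABbaBbbababb
  rot[13] = BAbAB$ABbaBbbababbA
  rot[14] = AbAB$ABbaBbbababbAB
  rot[15] = bAB$ABbaBbbababbABA
  rot[16] = AB$ABbaBbbababbABAb
  rot[17] = B$ABbaBbbababbABAbA
  rot[18] = $ABbaBbbababbABAbAB
Sorted (with $ < everything):
  sorted[0] = $ABbaBbbababbABAbAB
  sorted[1] = AB$ABbaBbbababbABAb
  sorted[2] = ABAbAB$ABbaBbbababb
  sorted[3] = ABbaBbbababbABAbAB$
  sorted[4] = AbAB$ABbaBbbababbAB
  sorted[5] = B$ABbaBbbababbABAbA
  sorted[6] = BAbAB$ABbaBbbababbA
  sorted[7] = BbaBbbababbABAbAB$A
  sorted[8] = BbbababbABAbAB$ABba
  sorted[9] = aBbbababbABAbAB$ABb
  sorted[10] = ababbABAbAB$ABbaBbb
  sorted[11] = abbABAbAB$ABbaBbbab
  sorted[12] = bAB$ABbaBbbababbABA
  sorted[13] = bABAbAB$ABbaBbbabab
  sorted[14] = baBbbababbABAbAB$AB
  sorted[15] = bababbABAbAB$ABbaBb
  sorted[16] = babbABAbAB$ABbaBbba
  sorted[17] = bbABAbAB$ABbaBbbaba
  sorted[18] = bbababbABAbAB$ABbaB
sorted[4] = AbAB$ABbaBbbababbAB

Answer: AbAB$ABbaBbbababbAB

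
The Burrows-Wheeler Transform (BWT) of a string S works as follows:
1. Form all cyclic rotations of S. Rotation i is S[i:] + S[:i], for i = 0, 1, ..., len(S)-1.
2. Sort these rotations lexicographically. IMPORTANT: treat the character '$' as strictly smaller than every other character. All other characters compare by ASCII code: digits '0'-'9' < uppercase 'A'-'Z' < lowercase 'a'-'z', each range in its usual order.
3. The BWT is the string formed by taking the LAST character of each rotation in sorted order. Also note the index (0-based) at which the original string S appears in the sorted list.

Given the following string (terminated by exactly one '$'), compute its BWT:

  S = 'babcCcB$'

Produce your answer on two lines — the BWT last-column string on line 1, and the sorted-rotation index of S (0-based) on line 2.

All 8 rotations (rotation i = S[i:]+S[:i]):
  rot[0] = babcCcB$
  rot[1] = abcCcB$b
  rot[2] = bcCcB$ba
  rot[3] = cCcB$bab
  rot[4] = CcB$babc
  rot[5] = cB$babcC
  rot[6] = B$babcCc
  rot[7] = $babcCcB
Sorted (with $ < everything):
  sorted[0] = $babcCcB  (last char: 'B')
  sorted[1] = B$babcCc  (last char: 'c')
  sorted[2] = CcB$babc  (last char: 'c')
  sorted[3] = abcCcB$b  (last char: 'b')
  sorted[4] = babcCcB$  (last char: '$')
  sorted[5] = bcCcB$ba  (last char: 'a')
  sorted[6] = cB$babcC  (last char: 'C')
  sorted[7] = cCcB$bab  (last char: 'b')
Last column: Bccb$aCb
Original string S is at sorted index 4

Answer: Bccb$aCb
4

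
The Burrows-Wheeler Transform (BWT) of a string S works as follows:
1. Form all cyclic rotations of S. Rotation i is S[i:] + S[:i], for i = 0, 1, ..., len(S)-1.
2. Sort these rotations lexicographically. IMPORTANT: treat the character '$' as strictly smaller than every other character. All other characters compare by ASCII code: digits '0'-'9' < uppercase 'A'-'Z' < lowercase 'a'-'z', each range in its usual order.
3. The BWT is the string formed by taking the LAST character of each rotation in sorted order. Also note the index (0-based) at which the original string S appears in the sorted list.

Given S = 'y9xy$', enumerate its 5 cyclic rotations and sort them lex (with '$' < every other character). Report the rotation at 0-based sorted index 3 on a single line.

All 5 rotations (rotation i = S[i:]+S[:i]):
  rot[0] = y9xy$
  rot[1] = 9xy$y
  rot[2] = xy$y9
  rot[3] = y$y9x
  rot[4] = $y9xy
Sorted (with $ < everything):
  sorted[0] = $y9xy
  sorted[1] = 9xy$y
  sorted[2] = xy$y9
  sorted[3] = y$y9x
  sorted[4] = y9xy$
sorted[3] = y$y9x

Answer: y$y9x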